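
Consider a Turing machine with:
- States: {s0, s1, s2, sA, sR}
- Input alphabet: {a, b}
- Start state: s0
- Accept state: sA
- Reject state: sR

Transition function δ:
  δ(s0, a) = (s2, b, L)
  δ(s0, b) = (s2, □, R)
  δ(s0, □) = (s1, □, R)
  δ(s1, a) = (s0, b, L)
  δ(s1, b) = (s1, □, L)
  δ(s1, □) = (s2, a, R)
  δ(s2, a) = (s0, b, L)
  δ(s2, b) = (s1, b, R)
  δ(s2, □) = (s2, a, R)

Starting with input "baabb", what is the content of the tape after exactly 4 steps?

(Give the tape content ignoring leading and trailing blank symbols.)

Execution trace:
Initial: [s0]baabb
Step 1: δ(s0, b) = (s2, □, R) → □[s2]aabb
Step 2: δ(s2, a) = (s0, b, L) → [s0]□babb
Step 3: δ(s0, □) = (s1, □, R) → □[s1]babb
Step 4: δ(s1, b) = (s1, □, L) → [s1]□□abb

After 4 steps, the tape (ignoring leading/trailing blanks) is: abb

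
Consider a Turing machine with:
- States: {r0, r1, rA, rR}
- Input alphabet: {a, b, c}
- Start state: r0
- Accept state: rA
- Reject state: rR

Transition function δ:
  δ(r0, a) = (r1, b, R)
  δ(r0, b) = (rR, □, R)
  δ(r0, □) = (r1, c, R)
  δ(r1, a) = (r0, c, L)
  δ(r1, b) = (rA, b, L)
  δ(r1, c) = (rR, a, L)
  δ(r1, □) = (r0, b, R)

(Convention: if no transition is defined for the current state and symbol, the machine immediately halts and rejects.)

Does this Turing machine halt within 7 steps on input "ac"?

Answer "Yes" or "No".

Execution trace:
Initial: [r0]ac
Step 1: δ(r0, a) = (r1, b, R) → b[r1]c
Step 2: δ(r1, c) = (rR, a, L) → [rR]ba

The machine reaches the reject state rR and halts.
The machine halted after 2 steps (within the 7-step bound).

Answer: Yes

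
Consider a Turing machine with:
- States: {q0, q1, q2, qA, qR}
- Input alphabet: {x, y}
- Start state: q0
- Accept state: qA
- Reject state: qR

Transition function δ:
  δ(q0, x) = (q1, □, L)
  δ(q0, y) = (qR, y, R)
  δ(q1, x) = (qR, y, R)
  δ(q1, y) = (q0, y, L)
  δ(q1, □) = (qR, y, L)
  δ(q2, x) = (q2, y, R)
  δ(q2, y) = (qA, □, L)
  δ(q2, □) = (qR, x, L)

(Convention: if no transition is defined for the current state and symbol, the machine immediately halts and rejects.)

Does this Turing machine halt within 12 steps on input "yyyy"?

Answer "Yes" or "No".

Execution trace:
Initial: [q0]yyyy
Step 1: δ(q0, y) = (qR, y, R) → y[qR]yyy

The machine reaches the reject state qR and halts.
The machine halted after 1 step (within the 12-step bound).

Answer: Yes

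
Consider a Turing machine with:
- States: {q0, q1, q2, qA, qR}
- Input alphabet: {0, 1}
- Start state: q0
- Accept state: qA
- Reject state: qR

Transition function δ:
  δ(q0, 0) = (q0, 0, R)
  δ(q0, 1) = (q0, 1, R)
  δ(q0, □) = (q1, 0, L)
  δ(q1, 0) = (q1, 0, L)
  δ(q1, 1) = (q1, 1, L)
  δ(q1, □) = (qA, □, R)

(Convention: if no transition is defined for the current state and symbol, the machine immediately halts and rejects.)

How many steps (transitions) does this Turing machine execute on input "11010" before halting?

Execution trace:
Initial: [q0]11010
Step 1: δ(q0, 1) = (q0, 1, R) → 1[q0]1010
Step 2: δ(q0, 1) = (q0, 1, R) → 11[q0]010
Step 3: δ(q0, 0) = (q0, 0, R) → 110[q0]10
Step 4: δ(q0, 1) = (q0, 1, R) → 1101[q0]0
Step 5: δ(q0, 0) = (q0, 0, R) → 11010[q0]□
Step 6: δ(q0, □) = (q1, 0, L) → 1101[q1]00
Step 7: δ(q1, 0) = (q1, 0, L) → 110[q1]100
Step 8: δ(q1, 1) = (q1, 1, L) → 11[q1]0100
Step 9: δ(q1, 0) = (q1, 0, L) → 1[q1]10100
Step 10: δ(q1, 1) = (q1, 1, L) → [q1]110100
Step 11: δ(q1, 1) = (q1, 1, L) → [q1]□110100
Step 12: δ(q1, □) = (qA, □, R) → □[qA]110100

The machine reaches the accept state qA and halts.

The machine executed 12 steps before halting.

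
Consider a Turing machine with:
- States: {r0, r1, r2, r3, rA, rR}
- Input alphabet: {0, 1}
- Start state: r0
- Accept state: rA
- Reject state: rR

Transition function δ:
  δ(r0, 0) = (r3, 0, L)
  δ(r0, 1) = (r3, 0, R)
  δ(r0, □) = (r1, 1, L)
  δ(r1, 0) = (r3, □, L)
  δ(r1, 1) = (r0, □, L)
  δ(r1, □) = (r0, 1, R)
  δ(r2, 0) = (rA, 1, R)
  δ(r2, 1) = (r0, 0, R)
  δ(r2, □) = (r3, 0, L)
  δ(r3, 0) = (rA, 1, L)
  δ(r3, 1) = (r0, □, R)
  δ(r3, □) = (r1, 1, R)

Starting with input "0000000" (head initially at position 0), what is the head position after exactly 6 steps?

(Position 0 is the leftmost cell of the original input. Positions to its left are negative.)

Execution trace (head position shown):
Step 0: [r0]0000000  (head at position 0)
Step 1: move left → [r3]□0000000  (head at position -1)
Step 2: move right → 1[r1]0000000  (head at position 0)
Step 3: move left → [r3]1□000000  (head at position -1)
Step 4: move right → □[r0]□000000  (head at position 0)
Step 5: move left → [r1]□1000000  (head at position -1)
Step 6: move right → 1[r0]1000000  (head at position 0)

After 6 steps, the head is at position 0.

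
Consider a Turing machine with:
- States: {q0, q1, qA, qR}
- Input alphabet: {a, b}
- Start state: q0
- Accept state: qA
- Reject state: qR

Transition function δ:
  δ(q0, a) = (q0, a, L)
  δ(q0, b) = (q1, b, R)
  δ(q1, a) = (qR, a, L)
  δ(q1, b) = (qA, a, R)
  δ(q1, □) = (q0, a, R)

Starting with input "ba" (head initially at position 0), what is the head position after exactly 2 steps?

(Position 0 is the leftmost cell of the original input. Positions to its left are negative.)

Execution trace (head position shown):
Step 0: [q0]ba  (head at position 0)
Step 1: move right → b[q1]a  (head at position 1)
Step 2: move left → [qR]ba  (head at position 0)

After 2 steps, the head is at position 0.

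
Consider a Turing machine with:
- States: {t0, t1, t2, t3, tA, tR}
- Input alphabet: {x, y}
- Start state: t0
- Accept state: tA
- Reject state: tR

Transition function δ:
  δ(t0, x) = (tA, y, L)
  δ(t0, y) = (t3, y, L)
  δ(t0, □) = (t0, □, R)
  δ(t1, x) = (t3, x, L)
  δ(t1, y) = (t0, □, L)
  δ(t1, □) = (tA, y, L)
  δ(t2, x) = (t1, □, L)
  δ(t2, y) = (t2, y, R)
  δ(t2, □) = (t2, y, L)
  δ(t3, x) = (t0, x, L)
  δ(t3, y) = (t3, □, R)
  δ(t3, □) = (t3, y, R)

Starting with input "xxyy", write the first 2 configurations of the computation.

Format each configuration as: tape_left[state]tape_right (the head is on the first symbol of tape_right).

Transitions applied:
Step 1: δ(t0, x) = (tA, y, L)

The first 2 configurations are:
[t0]xxyy ⊢ [tA]□yxyy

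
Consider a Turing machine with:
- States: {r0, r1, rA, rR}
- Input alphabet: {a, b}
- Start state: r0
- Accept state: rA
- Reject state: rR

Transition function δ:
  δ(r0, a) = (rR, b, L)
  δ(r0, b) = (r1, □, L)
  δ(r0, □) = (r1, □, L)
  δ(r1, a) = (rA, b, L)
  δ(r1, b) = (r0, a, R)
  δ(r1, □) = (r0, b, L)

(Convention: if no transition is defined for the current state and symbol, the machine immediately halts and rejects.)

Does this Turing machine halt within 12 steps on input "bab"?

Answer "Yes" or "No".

Execution trace:
Initial: [r0]bab
Step 1: δ(r0, b) = (r1, □, L) → [r1]□□ab
Step 2: δ(r1, □) = (r0, b, L) → [r0]□b□ab
Step 3: δ(r0, □) = (r1, □, L) → [r1]□□b□ab
Step 4: δ(r1, □) = (r0, b, L) → [r0]□b□b□ab
Step 5: δ(r0, □) = (r1, □, L) → [r1]□□b□b□ab
Step 6: δ(r1, □) = (r0, b, L) → [r0]□b□b□b□ab
Step 7: δ(r0, □) = (r1, □, L) → [r1]□□b□b□b□ab
Step 8: δ(r1, □) = (r0, b, L) → [r0]□b□b□b□b□ab
Step 9: δ(r0, □) = (r1, □, L) → [r1]□□b□b□b□b□ab
Step 10: δ(r1, □) = (r0, b, L) → [r0]□b□b□b□b□b□ab
Step 11: δ(r0, □) = (r1, □, L) → [r1]□□b□b□b□b□b□ab
Step 12: δ(r1, □) = (r0, b, L) → [r0]□b□b□b□b□b□b□ab

The machine has not reached a halting state after 12 steps.
The machine did not halt within the 12-step bound.

Answer: No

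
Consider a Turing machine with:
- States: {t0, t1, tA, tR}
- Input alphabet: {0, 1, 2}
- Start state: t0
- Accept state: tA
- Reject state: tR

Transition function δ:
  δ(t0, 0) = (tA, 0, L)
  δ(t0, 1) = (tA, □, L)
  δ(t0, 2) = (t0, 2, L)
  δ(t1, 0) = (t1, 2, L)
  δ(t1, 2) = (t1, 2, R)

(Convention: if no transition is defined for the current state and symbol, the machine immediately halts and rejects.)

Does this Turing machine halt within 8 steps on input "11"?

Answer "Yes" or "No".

Execution trace:
Initial: [t0]11
Step 1: δ(t0, 1) = (tA, □, L) → [tA]□□1

The machine reaches the accept state tA and halts.
The machine halted after 1 step (within the 8-step bound).

Answer: Yes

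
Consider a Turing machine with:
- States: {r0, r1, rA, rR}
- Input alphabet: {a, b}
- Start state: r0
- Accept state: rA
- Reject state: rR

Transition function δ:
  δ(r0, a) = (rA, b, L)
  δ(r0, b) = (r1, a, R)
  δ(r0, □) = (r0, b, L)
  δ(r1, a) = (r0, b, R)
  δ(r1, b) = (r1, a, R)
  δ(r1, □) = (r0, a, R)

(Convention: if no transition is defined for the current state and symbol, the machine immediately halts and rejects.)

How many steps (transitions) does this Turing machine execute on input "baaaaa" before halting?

Execution trace:
Initial: [r0]baaaaa
Step 1: δ(r0, b) = (r1, a, R) → a[r1]aaaaa
Step 2: δ(r1, a) = (r0, b, R) → ab[r0]aaaa
Step 3: δ(r0, a) = (rA, b, L) → a[rA]bbaaa

The machine reaches the accept state rA and halts.

The machine executed 3 steps before halting.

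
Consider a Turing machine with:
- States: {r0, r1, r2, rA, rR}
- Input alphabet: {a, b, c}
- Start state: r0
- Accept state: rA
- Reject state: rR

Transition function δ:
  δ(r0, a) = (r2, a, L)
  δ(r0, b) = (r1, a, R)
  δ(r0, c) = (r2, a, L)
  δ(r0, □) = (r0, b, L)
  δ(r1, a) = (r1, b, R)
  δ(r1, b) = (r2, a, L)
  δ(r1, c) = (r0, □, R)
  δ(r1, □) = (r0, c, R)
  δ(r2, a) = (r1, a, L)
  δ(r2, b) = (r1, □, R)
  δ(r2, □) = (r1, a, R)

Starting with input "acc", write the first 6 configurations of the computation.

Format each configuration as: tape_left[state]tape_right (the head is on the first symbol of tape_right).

Transitions applied:
Step 1: δ(r0, a) = (r2, a, L)
Step 2: δ(r2, □) = (r1, a, R)
Step 3: δ(r1, a) = (r1, b, R)
Step 4: δ(r1, c) = (r0, □, R)
Step 5: δ(r0, c) = (r2, a, L)

The first 6 configurations are:
[r0]acc ⊢ [r2]□acc ⊢ a[r1]acc ⊢ ab[r1]cc ⊢ ab□[r0]c ⊢ ab[r2]□a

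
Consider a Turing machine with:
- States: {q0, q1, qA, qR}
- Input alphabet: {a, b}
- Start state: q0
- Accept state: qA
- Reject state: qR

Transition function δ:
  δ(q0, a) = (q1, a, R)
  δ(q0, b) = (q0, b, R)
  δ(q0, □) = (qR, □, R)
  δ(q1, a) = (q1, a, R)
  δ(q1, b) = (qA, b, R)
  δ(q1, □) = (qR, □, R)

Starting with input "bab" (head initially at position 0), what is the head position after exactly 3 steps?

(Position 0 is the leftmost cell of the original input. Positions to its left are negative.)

Execution trace (head position shown):
Step 0: [q0]bab  (head at position 0)
Step 1: move right → b[q0]ab  (head at position 1)
Step 2: move right → ba[q1]b  (head at position 2)
Step 3: move right → bab[qA]□  (head at position 3)

After 3 steps, the head is at position 3.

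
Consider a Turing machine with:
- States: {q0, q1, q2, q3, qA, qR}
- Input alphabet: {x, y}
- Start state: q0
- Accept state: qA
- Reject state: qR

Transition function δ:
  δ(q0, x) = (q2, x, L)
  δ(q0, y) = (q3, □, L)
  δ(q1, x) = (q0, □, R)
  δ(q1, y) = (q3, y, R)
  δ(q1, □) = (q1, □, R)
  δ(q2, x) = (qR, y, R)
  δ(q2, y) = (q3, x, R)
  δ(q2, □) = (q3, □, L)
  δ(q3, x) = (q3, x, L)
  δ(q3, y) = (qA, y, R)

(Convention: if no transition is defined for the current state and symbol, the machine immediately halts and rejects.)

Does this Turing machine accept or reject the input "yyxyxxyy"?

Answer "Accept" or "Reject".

Execution trace:
Initial: [q0]yyxyxxyy
Step 1: δ(q0, y) = (q3, □, L) → [q3]□□yxyxxyy

No transition is defined for δ(q3, □). By convention the machine halts and rejects.

Answer: Reject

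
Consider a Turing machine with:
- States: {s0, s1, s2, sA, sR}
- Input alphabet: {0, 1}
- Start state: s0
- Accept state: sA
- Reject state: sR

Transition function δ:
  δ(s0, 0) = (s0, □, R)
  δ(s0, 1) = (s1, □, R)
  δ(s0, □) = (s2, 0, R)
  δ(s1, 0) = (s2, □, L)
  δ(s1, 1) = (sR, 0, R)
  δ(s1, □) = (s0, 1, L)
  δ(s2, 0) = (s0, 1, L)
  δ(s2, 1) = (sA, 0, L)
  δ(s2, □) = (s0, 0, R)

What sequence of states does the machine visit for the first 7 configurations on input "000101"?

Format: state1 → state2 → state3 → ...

Execution trace:
Initial: [s0]000101
Step 1: δ(s0, 0) = (s0, □, R) → □[s0]00101
Step 2: δ(s0, 0) = (s0, □, R) → □□[s0]0101
Step 3: δ(s0, 0) = (s0, □, R) → □□□[s0]101
Step 4: δ(s0, 1) = (s1, □, R) → □□□□[s1]01
Step 5: δ(s1, 0) = (s2, □, L) → □□□[s2]□□1
Step 6: δ(s2, □) = (s0, 0, R) → □□□0[s0]□1

State sequence: s0 → s0 → s0 → s0 → s1 → s2 → s0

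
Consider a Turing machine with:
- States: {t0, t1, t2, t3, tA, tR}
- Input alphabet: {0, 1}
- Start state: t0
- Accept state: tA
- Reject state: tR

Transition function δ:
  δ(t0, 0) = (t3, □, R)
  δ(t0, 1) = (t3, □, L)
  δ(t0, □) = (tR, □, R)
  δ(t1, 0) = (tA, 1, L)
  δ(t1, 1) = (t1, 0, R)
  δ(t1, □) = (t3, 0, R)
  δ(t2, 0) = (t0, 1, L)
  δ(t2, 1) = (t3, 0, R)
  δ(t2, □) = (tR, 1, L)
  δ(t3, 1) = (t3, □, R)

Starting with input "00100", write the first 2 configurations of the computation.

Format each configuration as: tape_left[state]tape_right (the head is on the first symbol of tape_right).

Transitions applied:
Step 1: δ(t0, 0) = (t3, □, R)

The first 2 configurations are:
[t0]00100 ⊢ □[t3]0100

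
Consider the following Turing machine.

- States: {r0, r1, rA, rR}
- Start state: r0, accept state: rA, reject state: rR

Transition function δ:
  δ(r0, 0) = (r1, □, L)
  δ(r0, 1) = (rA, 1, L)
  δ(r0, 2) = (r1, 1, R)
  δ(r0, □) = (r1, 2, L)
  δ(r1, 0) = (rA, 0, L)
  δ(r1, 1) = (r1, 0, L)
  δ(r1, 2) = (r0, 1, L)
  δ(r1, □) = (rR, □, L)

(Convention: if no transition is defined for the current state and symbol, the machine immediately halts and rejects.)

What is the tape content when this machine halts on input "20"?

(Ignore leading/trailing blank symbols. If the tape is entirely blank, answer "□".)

Execution trace:
Initial: [r0]20
Step 1: δ(r0, 2) = (r1, 1, R) → 1[r1]0
Step 2: δ(r1, 0) = (rA, 0, L) → [rA]10

The machine reaches the accept state rA and halts.

Final tape (ignoring leading/trailing blanks): 10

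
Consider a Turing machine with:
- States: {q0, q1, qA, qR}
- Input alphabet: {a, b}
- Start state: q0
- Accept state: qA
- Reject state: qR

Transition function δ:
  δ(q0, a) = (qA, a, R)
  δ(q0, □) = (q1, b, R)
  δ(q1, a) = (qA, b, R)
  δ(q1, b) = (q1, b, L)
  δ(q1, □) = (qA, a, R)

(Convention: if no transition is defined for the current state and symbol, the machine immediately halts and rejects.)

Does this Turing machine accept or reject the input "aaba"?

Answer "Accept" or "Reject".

Execution trace:
Initial: [q0]aaba
Step 1: δ(q0, a) = (qA, a, R) → a[qA]aba

The machine reaches the accept state qA and halts.

Answer: Accept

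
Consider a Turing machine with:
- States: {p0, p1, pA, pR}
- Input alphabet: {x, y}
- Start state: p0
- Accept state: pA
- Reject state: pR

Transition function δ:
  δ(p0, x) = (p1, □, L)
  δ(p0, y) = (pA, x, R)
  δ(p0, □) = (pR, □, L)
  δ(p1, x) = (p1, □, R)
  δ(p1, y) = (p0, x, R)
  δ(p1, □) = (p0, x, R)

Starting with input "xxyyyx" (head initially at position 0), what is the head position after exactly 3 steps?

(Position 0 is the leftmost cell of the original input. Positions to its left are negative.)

Execution trace (head position shown):
Step 0: [p0]xxyyyx  (head at position 0)
Step 1: move left → [p1]□□xyyyx  (head at position -1)
Step 2: move right → x[p0]□xyyyx  (head at position 0)
Step 3: move left → [pR]x□xyyyx  (head at position -1)

After 3 steps, the head is at position -1.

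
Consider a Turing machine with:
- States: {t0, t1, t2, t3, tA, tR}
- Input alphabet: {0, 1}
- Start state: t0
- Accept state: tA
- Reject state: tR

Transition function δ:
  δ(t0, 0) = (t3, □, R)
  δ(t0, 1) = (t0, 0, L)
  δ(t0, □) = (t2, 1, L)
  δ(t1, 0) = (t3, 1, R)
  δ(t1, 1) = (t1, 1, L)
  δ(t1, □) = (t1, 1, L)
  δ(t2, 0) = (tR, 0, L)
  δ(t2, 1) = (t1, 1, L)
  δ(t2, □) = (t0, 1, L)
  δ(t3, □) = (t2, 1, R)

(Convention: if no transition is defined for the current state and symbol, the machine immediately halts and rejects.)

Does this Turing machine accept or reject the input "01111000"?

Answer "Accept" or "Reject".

Execution trace:
Initial: [t0]01111000
Step 1: δ(t0, 0) = (t3, □, R) → □[t3]1111000

No transition is defined for δ(t3, 1). By convention the machine halts and rejects.

Answer: Reject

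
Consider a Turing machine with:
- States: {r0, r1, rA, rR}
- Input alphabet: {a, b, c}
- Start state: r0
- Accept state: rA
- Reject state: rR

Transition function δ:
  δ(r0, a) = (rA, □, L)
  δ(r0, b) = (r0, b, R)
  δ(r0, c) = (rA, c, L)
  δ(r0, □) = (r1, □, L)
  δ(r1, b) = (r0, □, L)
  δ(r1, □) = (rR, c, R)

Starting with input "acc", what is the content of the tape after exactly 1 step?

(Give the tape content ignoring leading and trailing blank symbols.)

Execution trace:
Initial: [r0]acc
Step 1: δ(r0, a) = (rA, □, L) → [rA]□□cc

The machine reaches the accept state rA and halts.

After 1 step, the tape (ignoring leading/trailing blanks) is: cc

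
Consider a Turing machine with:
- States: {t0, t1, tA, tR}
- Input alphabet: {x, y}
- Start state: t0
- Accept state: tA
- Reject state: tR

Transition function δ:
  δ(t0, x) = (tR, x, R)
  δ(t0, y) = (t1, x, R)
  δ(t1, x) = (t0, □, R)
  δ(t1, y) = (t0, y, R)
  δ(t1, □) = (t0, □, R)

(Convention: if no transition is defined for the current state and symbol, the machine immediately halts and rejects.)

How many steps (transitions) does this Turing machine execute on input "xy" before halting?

Execution trace:
Initial: [t0]xy
Step 1: δ(t0, x) = (tR, x, R) → x[tR]y

The machine reaches the reject state tR and halts.

The machine executed 1 step before halting.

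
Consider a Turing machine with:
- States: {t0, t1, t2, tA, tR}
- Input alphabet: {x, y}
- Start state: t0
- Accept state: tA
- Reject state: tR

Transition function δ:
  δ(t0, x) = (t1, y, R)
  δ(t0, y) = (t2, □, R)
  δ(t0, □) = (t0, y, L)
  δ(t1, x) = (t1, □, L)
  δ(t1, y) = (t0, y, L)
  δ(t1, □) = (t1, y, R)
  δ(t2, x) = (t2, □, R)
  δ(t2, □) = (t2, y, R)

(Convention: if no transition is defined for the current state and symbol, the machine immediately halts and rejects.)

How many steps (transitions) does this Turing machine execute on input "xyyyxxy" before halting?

Execution trace:
Initial: [t0]xyyyxxy
Step 1: δ(t0, x) = (t1, y, R) → y[t1]yyyxxy
Step 2: δ(t1, y) = (t0, y, L) → [t0]yyyyxxy
Step 3: δ(t0, y) = (t2, □, R) → □[t2]yyyxxy

No transition is defined for δ(t2, y). By convention the machine halts and rejects.

The machine executed 3 steps before halting.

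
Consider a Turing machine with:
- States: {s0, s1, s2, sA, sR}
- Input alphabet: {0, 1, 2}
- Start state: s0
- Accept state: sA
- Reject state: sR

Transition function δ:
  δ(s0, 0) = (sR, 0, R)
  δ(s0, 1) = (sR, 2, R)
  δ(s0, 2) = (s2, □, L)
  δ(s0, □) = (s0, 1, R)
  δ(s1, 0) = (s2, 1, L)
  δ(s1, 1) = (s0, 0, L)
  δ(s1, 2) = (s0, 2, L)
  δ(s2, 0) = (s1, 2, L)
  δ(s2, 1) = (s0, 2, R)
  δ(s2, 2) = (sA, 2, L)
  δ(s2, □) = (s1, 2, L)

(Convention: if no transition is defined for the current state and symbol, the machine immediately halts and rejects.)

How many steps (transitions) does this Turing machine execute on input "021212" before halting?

Execution trace:
Initial: [s0]021212
Step 1: δ(s0, 0) = (sR, 0, R) → 0[sR]21212

The machine reaches the reject state sR and halts.

The machine executed 1 step before halting.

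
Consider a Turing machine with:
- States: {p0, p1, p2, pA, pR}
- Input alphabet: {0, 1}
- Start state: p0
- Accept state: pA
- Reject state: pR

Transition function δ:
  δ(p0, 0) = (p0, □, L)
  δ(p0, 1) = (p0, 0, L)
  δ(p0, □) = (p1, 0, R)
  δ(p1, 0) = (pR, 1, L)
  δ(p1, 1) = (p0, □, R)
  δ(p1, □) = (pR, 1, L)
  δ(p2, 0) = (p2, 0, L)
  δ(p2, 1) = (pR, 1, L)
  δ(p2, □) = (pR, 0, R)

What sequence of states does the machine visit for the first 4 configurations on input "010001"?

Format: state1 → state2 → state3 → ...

Execution trace:
Initial: [p0]010001
Step 1: δ(p0, 0) = (p0, □, L) → [p0]□□10001
Step 2: δ(p0, □) = (p1, 0, R) → 0[p1]□10001
Step 3: δ(p1, □) = (pR, 1, L) → [pR]0110001

The machine reaches the reject state pR and halts.

State sequence: p0 → p0 → p1 → pR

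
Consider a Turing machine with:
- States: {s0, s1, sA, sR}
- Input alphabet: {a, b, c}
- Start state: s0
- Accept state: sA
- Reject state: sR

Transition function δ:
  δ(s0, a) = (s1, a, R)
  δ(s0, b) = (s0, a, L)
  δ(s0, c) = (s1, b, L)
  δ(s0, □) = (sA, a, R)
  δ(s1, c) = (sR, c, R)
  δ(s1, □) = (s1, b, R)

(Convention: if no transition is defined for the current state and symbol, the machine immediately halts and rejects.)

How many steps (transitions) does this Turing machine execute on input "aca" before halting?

Execution trace:
Initial: [s0]aca
Step 1: δ(s0, a) = (s1, a, R) → a[s1]ca
Step 2: δ(s1, c) = (sR, c, R) → ac[sR]a

The machine reaches the reject state sR and halts.

The machine executed 2 steps before halting.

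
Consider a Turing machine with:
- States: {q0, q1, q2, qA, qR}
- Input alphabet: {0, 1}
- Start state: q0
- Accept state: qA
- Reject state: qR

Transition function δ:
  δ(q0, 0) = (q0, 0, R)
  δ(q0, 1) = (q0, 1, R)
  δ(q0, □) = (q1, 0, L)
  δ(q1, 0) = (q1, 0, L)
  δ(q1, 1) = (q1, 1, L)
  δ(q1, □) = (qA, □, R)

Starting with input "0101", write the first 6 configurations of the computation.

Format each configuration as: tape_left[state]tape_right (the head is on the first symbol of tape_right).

Transitions applied:
Step 1: δ(q0, 0) = (q0, 0, R)
Step 2: δ(q0, 1) = (q0, 1, R)
Step 3: δ(q0, 0) = (q0, 0, R)
Step 4: δ(q0, 1) = (q0, 1, R)
Step 5: δ(q0, □) = (q1, 0, L)

The first 6 configurations are:
[q0]0101 ⊢ 0[q0]101 ⊢ 01[q0]01 ⊢ 010[q0]1 ⊢ 0101[q0]□ ⊢ 010[q1]10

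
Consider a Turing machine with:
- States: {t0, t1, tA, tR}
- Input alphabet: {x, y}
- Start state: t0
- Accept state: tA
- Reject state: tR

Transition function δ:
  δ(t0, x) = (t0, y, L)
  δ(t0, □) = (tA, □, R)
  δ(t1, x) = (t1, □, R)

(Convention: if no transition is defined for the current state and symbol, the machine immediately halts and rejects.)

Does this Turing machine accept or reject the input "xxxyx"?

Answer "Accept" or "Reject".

Execution trace:
Initial: [t0]xxxyx
Step 1: δ(t0, x) = (t0, y, L) → [t0]□yxxyx
Step 2: δ(t0, □) = (tA, □, R) → □[tA]yxxyx

The machine reaches the accept state tA and halts.

Answer: Accept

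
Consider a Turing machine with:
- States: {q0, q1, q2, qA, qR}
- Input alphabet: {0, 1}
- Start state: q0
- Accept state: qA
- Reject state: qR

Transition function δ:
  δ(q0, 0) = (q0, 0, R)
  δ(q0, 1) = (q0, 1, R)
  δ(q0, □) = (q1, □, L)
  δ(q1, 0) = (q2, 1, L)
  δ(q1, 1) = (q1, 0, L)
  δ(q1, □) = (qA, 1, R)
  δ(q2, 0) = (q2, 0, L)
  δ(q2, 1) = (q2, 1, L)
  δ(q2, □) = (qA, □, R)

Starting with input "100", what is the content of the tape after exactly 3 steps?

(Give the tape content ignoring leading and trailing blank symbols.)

Execution trace:
Initial: [q0]100
Step 1: δ(q0, 1) = (q0, 1, R) → 1[q0]00
Step 2: δ(q0, 0) = (q0, 0, R) → 10[q0]0
Step 3: δ(q0, 0) = (q0, 0, R) → 100[q0]□

After 3 steps, the tape (ignoring leading/trailing blanks) is: 100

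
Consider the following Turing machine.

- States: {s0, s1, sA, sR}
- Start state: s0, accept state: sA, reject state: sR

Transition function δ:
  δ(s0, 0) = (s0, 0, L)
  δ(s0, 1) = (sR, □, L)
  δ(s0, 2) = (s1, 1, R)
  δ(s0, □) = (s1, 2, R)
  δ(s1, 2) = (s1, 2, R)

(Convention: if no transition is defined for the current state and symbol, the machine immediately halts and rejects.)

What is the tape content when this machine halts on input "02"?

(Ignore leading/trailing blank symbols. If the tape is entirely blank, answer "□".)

Execution trace:
Initial: [s0]02
Step 1: δ(s0, 0) = (s0, 0, L) → [s0]□02
Step 2: δ(s0, □) = (s1, 2, R) → 2[s1]02

No transition is defined for δ(s1, 0). By convention the machine halts and rejects.

Final tape (ignoring leading/trailing blanks): 202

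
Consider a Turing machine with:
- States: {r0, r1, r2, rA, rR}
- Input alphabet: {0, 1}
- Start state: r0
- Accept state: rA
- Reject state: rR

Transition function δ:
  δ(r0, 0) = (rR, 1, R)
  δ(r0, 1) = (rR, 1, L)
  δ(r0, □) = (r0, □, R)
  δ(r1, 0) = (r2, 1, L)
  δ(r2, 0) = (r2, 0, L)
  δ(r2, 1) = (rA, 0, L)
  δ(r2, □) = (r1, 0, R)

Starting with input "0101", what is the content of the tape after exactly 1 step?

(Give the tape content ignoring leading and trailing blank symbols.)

Execution trace:
Initial: [r0]0101
Step 1: δ(r0, 0) = (rR, 1, R) → 1[rR]101

The machine reaches the reject state rR and halts.

After 1 step, the tape (ignoring leading/trailing blanks) is: 1101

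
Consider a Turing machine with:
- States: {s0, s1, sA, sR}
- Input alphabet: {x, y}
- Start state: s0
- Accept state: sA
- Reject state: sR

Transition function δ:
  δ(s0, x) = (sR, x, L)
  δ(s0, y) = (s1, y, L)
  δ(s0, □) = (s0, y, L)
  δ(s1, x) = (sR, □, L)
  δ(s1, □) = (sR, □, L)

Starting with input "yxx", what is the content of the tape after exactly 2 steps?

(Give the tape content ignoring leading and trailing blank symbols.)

Execution trace:
Initial: [s0]yxx
Step 1: δ(s0, y) = (s1, y, L) → [s1]□yxx
Step 2: δ(s1, □) = (sR, □, L) → [sR]□□yxx

The machine reaches the reject state sR and halts.

After 2 steps, the tape (ignoring leading/trailing blanks) is: yxx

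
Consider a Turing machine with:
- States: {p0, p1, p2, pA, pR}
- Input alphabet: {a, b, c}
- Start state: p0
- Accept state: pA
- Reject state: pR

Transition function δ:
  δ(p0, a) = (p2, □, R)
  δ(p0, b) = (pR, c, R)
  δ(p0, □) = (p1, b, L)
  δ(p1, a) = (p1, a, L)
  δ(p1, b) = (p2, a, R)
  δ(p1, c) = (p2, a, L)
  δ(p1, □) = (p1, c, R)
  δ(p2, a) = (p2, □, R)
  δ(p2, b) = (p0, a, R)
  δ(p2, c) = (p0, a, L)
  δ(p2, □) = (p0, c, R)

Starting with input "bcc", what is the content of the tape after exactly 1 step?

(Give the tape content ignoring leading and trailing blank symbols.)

Execution trace:
Initial: [p0]bcc
Step 1: δ(p0, b) = (pR, c, R) → c[pR]cc

The machine reaches the reject state pR and halts.

After 1 step, the tape (ignoring leading/trailing blanks) is: ccc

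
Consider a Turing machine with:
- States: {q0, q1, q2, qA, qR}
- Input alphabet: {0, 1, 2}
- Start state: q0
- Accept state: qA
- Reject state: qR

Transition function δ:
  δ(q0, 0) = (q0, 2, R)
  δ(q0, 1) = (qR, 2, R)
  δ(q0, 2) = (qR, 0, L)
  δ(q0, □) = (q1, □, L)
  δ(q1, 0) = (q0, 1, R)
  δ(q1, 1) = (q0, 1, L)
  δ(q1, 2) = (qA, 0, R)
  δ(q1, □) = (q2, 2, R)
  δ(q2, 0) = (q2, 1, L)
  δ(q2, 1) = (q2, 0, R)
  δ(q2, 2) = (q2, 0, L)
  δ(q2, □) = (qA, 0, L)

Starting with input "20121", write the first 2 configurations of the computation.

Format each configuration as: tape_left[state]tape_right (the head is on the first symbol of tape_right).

Transitions applied:
Step 1: δ(q0, 2) = (qR, 0, L)

The first 2 configurations are:
[q0]20121 ⊢ [qR]□00121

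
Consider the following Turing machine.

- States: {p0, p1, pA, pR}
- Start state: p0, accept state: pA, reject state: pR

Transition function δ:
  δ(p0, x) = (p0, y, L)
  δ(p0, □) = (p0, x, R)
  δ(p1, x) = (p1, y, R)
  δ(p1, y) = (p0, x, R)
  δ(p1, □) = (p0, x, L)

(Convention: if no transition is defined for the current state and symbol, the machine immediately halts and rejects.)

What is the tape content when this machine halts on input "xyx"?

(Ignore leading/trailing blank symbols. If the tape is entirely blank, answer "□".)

Execution trace:
Initial: [p0]xyx
Step 1: δ(p0, x) = (p0, y, L) → [p0]□yyx
Step 2: δ(p0, □) = (p0, x, R) → x[p0]yyx

No transition is defined for δ(p0, y). By convention the machine halts and rejects.

Final tape (ignoring leading/trailing blanks): xyyx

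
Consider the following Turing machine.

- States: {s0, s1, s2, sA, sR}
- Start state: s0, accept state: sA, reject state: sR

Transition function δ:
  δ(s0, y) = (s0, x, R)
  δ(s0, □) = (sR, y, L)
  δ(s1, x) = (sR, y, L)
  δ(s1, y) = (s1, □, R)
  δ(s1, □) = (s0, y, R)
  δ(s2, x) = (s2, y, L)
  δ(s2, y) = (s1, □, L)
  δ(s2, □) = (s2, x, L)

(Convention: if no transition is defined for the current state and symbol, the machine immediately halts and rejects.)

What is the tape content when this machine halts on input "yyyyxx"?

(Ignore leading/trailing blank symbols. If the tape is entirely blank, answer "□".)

Execution trace:
Initial: [s0]yyyyxx
Step 1: δ(s0, y) = (s0, x, R) → x[s0]yyyxx
Step 2: δ(s0, y) = (s0, x, R) → xx[s0]yyxx
Step 3: δ(s0, y) = (s0, x, R) → xxx[s0]yxx
Step 4: δ(s0, y) = (s0, x, R) → xxxx[s0]xx

No transition is defined for δ(s0, x). By convention the machine halts and rejects.

Final tape (ignoring leading/trailing blanks): xxxxxx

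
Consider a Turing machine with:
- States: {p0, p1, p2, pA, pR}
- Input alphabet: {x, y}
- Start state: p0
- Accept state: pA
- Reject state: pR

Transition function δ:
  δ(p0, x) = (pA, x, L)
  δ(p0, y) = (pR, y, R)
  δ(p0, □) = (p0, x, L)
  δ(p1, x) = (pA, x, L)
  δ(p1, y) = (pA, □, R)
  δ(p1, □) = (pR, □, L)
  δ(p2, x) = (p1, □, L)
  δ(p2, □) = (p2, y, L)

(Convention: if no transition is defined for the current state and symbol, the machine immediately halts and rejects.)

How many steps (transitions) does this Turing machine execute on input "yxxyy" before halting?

Execution trace:
Initial: [p0]yxxyy
Step 1: δ(p0, y) = (pR, y, R) → y[pR]xxyy

The machine reaches the reject state pR and halts.

The machine executed 1 step before halting.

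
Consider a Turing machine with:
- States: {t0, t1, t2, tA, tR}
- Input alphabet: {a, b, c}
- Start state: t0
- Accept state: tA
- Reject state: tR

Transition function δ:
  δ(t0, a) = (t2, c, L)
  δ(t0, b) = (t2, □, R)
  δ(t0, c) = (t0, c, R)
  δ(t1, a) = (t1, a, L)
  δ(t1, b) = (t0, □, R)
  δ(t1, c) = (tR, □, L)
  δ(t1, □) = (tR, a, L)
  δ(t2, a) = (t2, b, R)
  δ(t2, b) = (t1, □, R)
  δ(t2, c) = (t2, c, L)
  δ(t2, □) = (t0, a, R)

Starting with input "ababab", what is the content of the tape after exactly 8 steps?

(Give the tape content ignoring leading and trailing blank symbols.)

Execution trace:
Initial: [t0]ababab
Step 1: δ(t0, a) = (t2, c, L) → [t2]□cbabab
Step 2: δ(t2, □) = (t0, a, R) → a[t0]cbabab
Step 3: δ(t0, c) = (t0, c, R) → ac[t0]babab
Step 4: δ(t0, b) = (t2, □, R) → ac□[t2]abab
Step 5: δ(t2, a) = (t2, b, R) → ac□b[t2]bab
Step 6: δ(t2, b) = (t1, □, R) → ac□b□[t1]ab
Step 7: δ(t1, a) = (t1, a, L) → ac□b[t1]□ab
Step 8: δ(t1, □) = (tR, a, L) → ac□[tR]baab

The machine reaches the reject state tR and halts.

After 8 steps, the tape (ignoring leading/trailing blanks) is: ac□baab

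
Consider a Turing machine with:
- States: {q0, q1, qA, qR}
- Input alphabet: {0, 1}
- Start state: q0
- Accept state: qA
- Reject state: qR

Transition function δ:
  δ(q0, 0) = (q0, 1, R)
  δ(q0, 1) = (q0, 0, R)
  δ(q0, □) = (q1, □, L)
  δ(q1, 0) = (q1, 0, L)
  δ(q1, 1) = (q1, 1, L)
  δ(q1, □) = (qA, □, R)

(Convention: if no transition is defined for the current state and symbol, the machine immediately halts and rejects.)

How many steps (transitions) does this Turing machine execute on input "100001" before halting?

Execution trace:
Initial: [q0]100001
Step 1: δ(q0, 1) = (q0, 0, R) → 0[q0]00001
Step 2: δ(q0, 0) = (q0, 1, R) → 01[q0]0001
Step 3: δ(q0, 0) = (q0, 1, R) → 011[q0]001
Step 4: δ(q0, 0) = (q0, 1, R) → 0111[q0]01
Step 5: δ(q0, 0) = (q0, 1, R) → 01111[q0]1
Step 6: δ(q0, 1) = (q0, 0, R) → 011110[q0]□
Step 7: δ(q0, □) = (q1, □, L) → 01111[q1]0□
Step 8: δ(q1, 0) = (q1, 0, L) → 0111[q1]10□
Step 9: δ(q1, 1) = (q1, 1, L) → 011[q1]110□
Step 10: δ(q1, 1) = (q1, 1, L) → 01[q1]1110□
Step 11: δ(q1, 1) = (q1, 1, L) → 0[q1]11110□
Step 12: δ(q1, 1) = (q1, 1, L) → [q1]011110□
Step 13: δ(q1, 0) = (q1, 0, L) → [q1]□011110□
Step 14: δ(q1, □) = (qA, □, R) → □[qA]011110□

The machine reaches the accept state qA and halts.

The machine executed 14 steps before halting.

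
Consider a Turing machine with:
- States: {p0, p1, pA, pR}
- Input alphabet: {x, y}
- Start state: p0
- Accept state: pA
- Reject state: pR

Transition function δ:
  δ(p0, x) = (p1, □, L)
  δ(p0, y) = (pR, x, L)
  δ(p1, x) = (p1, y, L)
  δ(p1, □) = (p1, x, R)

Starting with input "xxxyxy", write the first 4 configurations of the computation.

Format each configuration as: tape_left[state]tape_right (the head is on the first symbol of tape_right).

Transitions applied:
Step 1: δ(p0, x) = (p1, □, L)
Step 2: δ(p1, □) = (p1, x, R)
Step 3: δ(p1, □) = (p1, x, R)

The first 4 configurations are:
[p0]xxxyxy ⊢ [p1]□□xxyxy ⊢ x[p1]□xxyxy ⊢ xx[p1]xxyxy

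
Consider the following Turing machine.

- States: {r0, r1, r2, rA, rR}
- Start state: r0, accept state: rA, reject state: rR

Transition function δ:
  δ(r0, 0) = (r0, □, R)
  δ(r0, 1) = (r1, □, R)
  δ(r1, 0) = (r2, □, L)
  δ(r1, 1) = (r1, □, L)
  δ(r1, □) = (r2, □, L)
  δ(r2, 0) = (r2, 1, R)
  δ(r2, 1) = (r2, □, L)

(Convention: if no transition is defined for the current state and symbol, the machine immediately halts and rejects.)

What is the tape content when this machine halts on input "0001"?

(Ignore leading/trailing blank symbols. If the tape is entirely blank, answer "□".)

Execution trace:
Initial: [r0]0001
Step 1: δ(r0, 0) = (r0, □, R) → □[r0]001
Step 2: δ(r0, 0) = (r0, □, R) → □□[r0]01
Step 3: δ(r0, 0) = (r0, □, R) → □□□[r0]1
Step 4: δ(r0, 1) = (r1, □, R) → □□□□[r1]□
Step 5: δ(r1, □) = (r2, □, L) → □□□[r2]□□

No transition is defined for δ(r2, □). By convention the machine halts and rejects.

Final tape (ignoring leading/trailing blanks): □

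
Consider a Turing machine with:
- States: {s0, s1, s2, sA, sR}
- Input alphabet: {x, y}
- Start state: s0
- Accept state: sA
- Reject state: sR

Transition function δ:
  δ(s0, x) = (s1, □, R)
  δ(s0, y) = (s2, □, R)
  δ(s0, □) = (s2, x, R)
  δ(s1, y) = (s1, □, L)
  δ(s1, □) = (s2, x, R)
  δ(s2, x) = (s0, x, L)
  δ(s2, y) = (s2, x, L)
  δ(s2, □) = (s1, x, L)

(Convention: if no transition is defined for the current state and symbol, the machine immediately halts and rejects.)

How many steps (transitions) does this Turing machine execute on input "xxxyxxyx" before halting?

Execution trace:
Initial: [s0]xxxyxxyx
Step 1: δ(s0, x) = (s1, □, R) → □[s1]xxyxxyx

No transition is defined for δ(s1, x). By convention the machine halts and rejects.

The machine executed 1 step before halting.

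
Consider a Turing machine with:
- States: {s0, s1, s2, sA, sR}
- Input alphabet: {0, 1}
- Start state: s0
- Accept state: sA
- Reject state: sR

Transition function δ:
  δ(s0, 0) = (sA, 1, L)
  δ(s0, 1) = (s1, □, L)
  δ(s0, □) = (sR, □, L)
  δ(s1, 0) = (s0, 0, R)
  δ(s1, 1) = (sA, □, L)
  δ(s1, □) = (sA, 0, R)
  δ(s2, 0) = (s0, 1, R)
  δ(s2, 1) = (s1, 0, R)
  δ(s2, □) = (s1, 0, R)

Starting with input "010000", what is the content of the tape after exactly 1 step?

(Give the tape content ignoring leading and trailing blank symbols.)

Execution trace:
Initial: [s0]010000
Step 1: δ(s0, 0) = (sA, 1, L) → [sA]□110000

The machine reaches the accept state sA and halts.

After 1 step, the tape (ignoring leading/trailing blanks) is: 110000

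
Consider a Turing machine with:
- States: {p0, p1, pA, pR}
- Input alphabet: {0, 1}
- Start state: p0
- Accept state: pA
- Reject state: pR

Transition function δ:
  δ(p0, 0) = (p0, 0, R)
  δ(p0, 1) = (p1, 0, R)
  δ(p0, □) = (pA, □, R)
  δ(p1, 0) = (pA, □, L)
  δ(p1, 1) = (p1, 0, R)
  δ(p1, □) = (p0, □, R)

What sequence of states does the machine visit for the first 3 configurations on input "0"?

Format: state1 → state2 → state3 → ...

Execution trace:
Initial: [p0]0
Step 1: δ(p0, 0) = (p0, 0, R) → 0[p0]□
Step 2: δ(p0, □) = (pA, □, R) → 0□[pA]□

The machine reaches the accept state pA and halts.

State sequence: p0 → p0 → pA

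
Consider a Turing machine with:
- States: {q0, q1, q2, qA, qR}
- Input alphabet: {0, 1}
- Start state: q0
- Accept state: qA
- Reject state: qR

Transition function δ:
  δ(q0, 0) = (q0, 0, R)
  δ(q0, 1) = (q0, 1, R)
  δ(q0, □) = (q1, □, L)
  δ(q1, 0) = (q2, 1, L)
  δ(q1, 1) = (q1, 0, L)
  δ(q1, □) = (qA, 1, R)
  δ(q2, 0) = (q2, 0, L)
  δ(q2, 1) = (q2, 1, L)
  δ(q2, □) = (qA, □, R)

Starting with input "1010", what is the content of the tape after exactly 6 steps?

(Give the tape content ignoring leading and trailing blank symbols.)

Execution trace:
Initial: [q0]1010
Step 1: δ(q0, 1) = (q0, 1, R) → 1[q0]010
Step 2: δ(q0, 0) = (q0, 0, R) → 10[q0]10
Step 3: δ(q0, 1) = (q0, 1, R) → 101[q0]0
Step 4: δ(q0, 0) = (q0, 0, R) → 1010[q0]□
Step 5: δ(q0, □) = (q1, □, L) → 101[q1]0□
Step 6: δ(q1, 0) = (q2, 1, L) → 10[q2]11□

After 6 steps, the tape (ignoring leading/trailing blanks) is: 1011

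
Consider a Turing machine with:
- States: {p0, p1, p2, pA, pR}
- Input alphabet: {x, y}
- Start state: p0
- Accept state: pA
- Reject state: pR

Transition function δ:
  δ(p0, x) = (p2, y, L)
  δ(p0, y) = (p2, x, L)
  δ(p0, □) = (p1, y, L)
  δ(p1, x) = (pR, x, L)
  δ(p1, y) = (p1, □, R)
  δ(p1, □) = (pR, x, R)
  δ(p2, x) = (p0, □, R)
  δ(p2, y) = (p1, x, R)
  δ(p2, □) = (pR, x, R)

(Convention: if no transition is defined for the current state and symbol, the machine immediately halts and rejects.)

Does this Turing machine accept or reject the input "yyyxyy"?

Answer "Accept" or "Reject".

Execution trace:
Initial: [p0]yyyxyy
Step 1: δ(p0, y) = (p2, x, L) → [p2]□xyyxyy
Step 2: δ(p2, □) = (pR, x, R) → x[pR]xyyxyy

The machine reaches the reject state pR and halts.

Answer: Reject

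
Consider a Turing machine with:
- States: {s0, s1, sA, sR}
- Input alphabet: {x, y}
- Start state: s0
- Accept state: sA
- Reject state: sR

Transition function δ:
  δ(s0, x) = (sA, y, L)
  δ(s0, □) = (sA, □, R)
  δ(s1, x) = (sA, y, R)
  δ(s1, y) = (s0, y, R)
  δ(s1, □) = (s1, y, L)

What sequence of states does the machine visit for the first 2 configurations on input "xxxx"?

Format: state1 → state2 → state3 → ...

Execution trace:
Initial: [s0]xxxx
Step 1: δ(s0, x) = (sA, y, L) → [sA]□yxxx

The machine reaches the accept state sA and halts.

State sequence: s0 → sA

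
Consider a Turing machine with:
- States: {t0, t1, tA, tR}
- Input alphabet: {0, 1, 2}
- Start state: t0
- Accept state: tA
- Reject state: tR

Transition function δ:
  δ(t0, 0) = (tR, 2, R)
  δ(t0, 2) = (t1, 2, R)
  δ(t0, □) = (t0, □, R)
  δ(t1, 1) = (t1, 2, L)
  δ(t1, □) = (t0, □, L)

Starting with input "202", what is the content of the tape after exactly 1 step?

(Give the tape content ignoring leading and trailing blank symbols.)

Execution trace:
Initial: [t0]202
Step 1: δ(t0, 2) = (t1, 2, R) → 2[t1]02

No transition is defined for δ(t1, 0). By convention the machine halts and rejects.

After 1 step, the tape (ignoring leading/trailing blanks) is: 202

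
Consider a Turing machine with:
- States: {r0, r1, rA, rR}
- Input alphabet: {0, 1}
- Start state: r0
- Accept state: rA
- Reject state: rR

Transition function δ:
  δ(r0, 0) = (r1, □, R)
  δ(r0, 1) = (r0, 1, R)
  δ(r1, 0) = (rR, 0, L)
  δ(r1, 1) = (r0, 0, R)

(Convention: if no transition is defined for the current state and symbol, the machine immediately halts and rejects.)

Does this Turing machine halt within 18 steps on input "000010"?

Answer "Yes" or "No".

Execution trace:
Initial: [r0]000010
Step 1: δ(r0, 0) = (r1, □, R) → □[r1]00010
Step 2: δ(r1, 0) = (rR, 0, L) → [rR]□00010

The machine reaches the reject state rR and halts.
The machine halted after 2 steps (within the 18-step bound).

Answer: Yes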